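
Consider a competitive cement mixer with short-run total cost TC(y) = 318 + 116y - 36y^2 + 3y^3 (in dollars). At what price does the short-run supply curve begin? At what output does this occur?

The firm shuts down when price falls below the minimum of average variable cost. AVC = VC/y = 116 - 36y + 3y^2.
At the minimum of AVC, MC = AVC. MC = 116 - 72y + 9y^2; setting MC = AVC gives 6y^2 - 36y = 0, so y = 6. min AVC = 8.
So the shutdown price is $8.

$8 per unit, at y = 6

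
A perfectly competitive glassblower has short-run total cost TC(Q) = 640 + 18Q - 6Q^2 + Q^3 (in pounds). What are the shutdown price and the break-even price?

Shutdown price = £9; break-even price = £114

Shutdown price = min AVC. AVC = 18 - 6Q + Q^2, with vertex at Q = 3 and minimum £9.
ATC = 640/Q + 18 - 6Q + Q^2. Setting dATC/dQ = −640/Q^2 − 6 + 2Q = 0 gives Q = 8 (since 2·8^3 − 6·8^2 = 640).
min ATC = 640/8 + 18 − 6·8 + 8^2 = £114. That is the break-even price.
Between these two prices the firm operates at a loss; above £114 it earns a profit.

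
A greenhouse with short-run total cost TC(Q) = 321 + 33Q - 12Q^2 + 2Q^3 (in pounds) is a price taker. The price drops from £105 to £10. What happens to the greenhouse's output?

Output falls from 6 to 0 (the firm shuts down)

MC = 33 - 24Q + 6Q^2; the shutdown threshold is min AVC = £15 (at Q = 3).
With P = £105 above the shutdown price, P = MC gives Q = 6.
At P = £10 < min AVC = £15, price no longer covers variable cost at any output, so the firm shuts down: Q = 0.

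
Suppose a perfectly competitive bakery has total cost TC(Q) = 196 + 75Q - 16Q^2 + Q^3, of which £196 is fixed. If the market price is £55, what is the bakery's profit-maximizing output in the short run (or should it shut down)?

Produce at Q = 10

Variable cost is VC = 75Q - 16Q^2 + Q^3, so AVC = VC/Q = 75 - 16Q + Q^2 and MC = dTC/dQ = 75 - 32Q + 3Q^2.
The AVC parabola has its vertex at Q = 16/2 = 8, where AVC = 75 - 16·8 + 8^2 = £11.
Because £55 ≥ £11, revenue can cover variable cost; the firm operates.
Solving P = MC: 20 - 32Q + 3Q^2 = 0 ⇒ Q = 2/3 or 10. On the upward-sloping branch, Q* = 10.
Check: AVC at Q = 10 is £15 ≤ P, so revenue covers variable cost.
Profit = P·Q − TC = 55·10 − 346 = £204.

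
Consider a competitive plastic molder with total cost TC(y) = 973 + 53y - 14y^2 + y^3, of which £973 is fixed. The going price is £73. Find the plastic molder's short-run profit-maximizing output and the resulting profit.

AVC = 53 - 14y + y^2 has its minimum £4 at y = 7; price £73 clears that bar, so the firm operates.
MC = 53 - 28y + 3y^2. Setting P = MC and taking the root on the rising branch gives y* = 10.
TR = 73·10 = 730. TC = 973 + 130 = 1103. Profit = 730 − 1103 = -£373.
By producing, the firm covers all variable cost plus £600 of fixed cost; shutting down would lose the full £973.

Profit = -£373 at y = 10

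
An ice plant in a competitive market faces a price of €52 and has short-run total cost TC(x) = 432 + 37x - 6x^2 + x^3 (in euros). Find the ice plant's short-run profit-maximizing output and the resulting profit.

AVC = 37 - 6x + x^2 has its minimum €28 at x = 3; price €52 clears that bar, so the firm operates.
With MC = 37 - 12x + 3x^2, P = MC on the upward-sloping part at x* = 5.
TR = 52·5 = 260. TC = 432 + 160 = 592. Profit = 260 − 592 = -€332.
By producing, the firm covers all variable cost plus €100 of fixed cost; shutting down would lose the full €432.

Profit = -€332 at x = 5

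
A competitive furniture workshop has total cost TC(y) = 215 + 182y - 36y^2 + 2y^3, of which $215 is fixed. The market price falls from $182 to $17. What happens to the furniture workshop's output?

MC = 182 - 72y + 6y^2; the shutdown threshold is min AVC = $20 (at y = 9).
At P = $182 ≥ min AVC, set P = MC on the rising branch: y = 12.
At P = $17 < min AVC = $20, price no longer covers variable cost at any output, so the firm shuts down: y = 0.

Output falls from 12 to 0 (the firm shuts down)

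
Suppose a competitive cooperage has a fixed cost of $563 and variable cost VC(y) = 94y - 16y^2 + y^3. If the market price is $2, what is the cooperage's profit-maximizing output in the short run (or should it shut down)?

Variable cost is VC = 94y - 16y^2 + y^3, so AVC = VC/y = 94 - 16y + y^2 and MC = dTC/dy = 94 - 32y + 3y^2.
AVC hits its minimum where MC = AVC, at y = 8, giving min AVC = 94 - 16·8 + 8^2 = $30.
P = $2 lies below min AVC = $30; no output level covers variable cost.
Shutting down limits the loss to fixed cost, $563.

Shut down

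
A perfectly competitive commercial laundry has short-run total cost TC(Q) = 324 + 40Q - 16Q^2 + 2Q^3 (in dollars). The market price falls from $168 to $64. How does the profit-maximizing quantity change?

Output falls from 8 to 6

AVC = 40 - 16Q + 2Q^2, minimized at Q = 4 where min AVC = $8. MC = 40 - 32Q + 6Q^2.
With P = $168 above the shutdown price, P = MC gives Q = 8.
At P = $64 ≥ min AVC, set P = MC: Q = 6. The firm stays open but cuts output.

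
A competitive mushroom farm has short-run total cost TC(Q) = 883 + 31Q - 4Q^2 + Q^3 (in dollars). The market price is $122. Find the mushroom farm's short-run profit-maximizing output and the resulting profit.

AVC = 31 - 4Q + Q^2 has its minimum $27 at Q = 2; price $122 clears that bar, so the firm operates.
MC = 31 - 8Q + 3Q^2. Setting P = MC and taking the root on the rising branch gives Q* = 7.
TR = 122·7 = 854. TC = 883 + 364 = 1247. Profit = 854 − 1247 = -$393.
By producing, the firm covers all variable cost plus $490 of fixed cost; shutting down would lose the full $883.

Profit = -$393 at Q = 7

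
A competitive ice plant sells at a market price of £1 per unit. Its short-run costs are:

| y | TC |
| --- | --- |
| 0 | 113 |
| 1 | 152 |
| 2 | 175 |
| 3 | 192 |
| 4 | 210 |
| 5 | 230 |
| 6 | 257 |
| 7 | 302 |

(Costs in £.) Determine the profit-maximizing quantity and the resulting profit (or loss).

y = 0 (shut down); profit = -£113

Compute π = P·y − TC at each output: y=0: -113; y=1: -151; y=2: -173; y=3: -189; y=4: -206; y=5: -225; y=6: -251; y=7: -295.
Profit is highest at y = 0. Equivalently, the lowest AVC in the table is 117/5 ≈ £23.40 at y = 5, and P = £1 falls below it — price never covers variable cost, so the firm shuts down and loses only its fixed cost.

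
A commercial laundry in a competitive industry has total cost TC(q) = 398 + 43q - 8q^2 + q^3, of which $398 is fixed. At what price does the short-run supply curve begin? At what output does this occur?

$27 per unit, at q = 4

The firm shuts down when price falls below the minimum of average variable cost. AVC = VC/q = 43 - 8q + q^2.
At the minimum of AVC, MC = AVC. MC = 43 - 16q + 3q^2; setting MC = AVC gives 2q^2 - 8q = 0, so q = 4. min AVC = 27.
The firm shuts down for any P below $27.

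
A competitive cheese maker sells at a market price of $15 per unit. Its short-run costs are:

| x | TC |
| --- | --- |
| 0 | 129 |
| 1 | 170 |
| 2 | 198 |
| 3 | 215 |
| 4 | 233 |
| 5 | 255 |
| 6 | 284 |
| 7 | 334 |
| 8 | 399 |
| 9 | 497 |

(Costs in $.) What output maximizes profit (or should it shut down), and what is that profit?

x = 0 (shut down); profit = -$129

Tabulate TR − TC: x=0: -129; x=1: -155; x=2: -168; x=3: -170; x=4: -173; x=5: -180; x=6: -194; x=7: -229; x=8: -279; x=9: -362.
Profit is highest at x = 0. Equivalently, the lowest AVC in the table is 126/5 ≈ $25.20 at x = 5, and P = $15 falls below it — price never covers variable cost, so the firm shuts down and loses only its fixed cost.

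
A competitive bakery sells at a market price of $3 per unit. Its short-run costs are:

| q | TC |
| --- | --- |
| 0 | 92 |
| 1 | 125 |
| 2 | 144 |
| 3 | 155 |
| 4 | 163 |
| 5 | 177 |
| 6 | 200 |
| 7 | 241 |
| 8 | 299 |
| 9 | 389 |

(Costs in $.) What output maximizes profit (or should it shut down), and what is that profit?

Tabulate TR − TC: q=0: -92; q=1: -122; q=2: -138; q=3: -146; q=4: -151; q=5: -162; q=6: -182; q=7: -220; q=8: -275; q=9: -362.
Profit is highest at q = 0. Equivalently, the lowest AVC in the table is 85/5 ≈ $17 at q = 5, and P = $3 falls below it — price never covers variable cost, so the firm shuts down and loses only its fixed cost.

q = 0 (shut down); profit = -$92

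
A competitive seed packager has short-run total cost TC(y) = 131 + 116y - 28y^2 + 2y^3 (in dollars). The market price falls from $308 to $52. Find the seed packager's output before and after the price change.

AVC = 116 - 28y + 2y^2, minimized at y = 7 where min AVC = $18. MC = 116 - 56y + 6y^2.
With P = $308 above the shutdown price, P = MC gives y = 12.
At P = $52 ≥ min AVC, set P = MC: y = 8. The firm stays open but cuts output.

Output falls from 12 to 8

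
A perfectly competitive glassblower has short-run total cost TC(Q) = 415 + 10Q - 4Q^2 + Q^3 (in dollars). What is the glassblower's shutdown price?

Short-run supply begins at min AVC. From VC = 10Q - 4Q^2 + Q^3, AVC = 10 - 4Q + Q^2.
dAVC/dQ = -4 + 2Q = 0 gives Q = 2. min AVC = 10 - 4·2 + 2^2 = 6.
The firm shuts down for any P below $6.

$6 per unit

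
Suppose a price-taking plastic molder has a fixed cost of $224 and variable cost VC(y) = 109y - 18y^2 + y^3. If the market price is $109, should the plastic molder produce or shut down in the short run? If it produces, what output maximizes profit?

Produce at y = 12

Strip out fixed cost: VC = 109y - 18y^2 + y^3. Then AVC = 109 - 18y + y^2 and MC = 109 - 36y + 3y^2.
AVC is minimized where dAVC/dy = -18 + 2y = 0, at y = 9; min AVC = 109 - 18·9 + 9^2 = $28.
P = $109 exceeds min AVC = $28, so the firm stays open.
Solving P = MC: -36y + 3y^2 = 0 ⇒ y = 0 or 12. On the upward-sloping branch, y* = 12.
Check: AVC at y = 12 is $37 ≤ P, so revenue covers variable cost.
Profit = P·y − TC = 109·12 − 668 = $640.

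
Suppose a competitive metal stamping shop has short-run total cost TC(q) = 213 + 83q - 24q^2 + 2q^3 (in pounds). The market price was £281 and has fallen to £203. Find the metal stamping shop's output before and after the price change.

MC = 83 - 48q + 6q^2; the shutdown threshold is min AVC = £11 (at q = 6).
At P = £281 ≥ min AVC, set P = MC on the rising branch: q = 11.
At P = £203 ≥ min AVC, set P = MC: q = 10. The firm stays open but cuts output.

Output falls from 11 to 10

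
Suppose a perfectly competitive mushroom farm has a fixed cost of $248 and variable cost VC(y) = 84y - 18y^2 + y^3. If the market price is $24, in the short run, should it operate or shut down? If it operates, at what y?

Produce at y = 10

From TC, MC = TC'(y) = 84 - 36y + 3y^2 and AVC = VC/y = 84 - 18y + y^2.
AVC is minimized where dAVC/dy = -18 + 2y = 0, at y = 9; min AVC = 84 - 18·9 + 9^2 = $3.
Since P = $24 ≥ min AVC = $3, price covers variable cost and the firm should produce.
P = MC gives 60 - 36y + 3y^2 = 0, with roots 2 and 10. Take the larger (rising MC): y* = 10.
Check: AVC at y = 10 is $4 ≤ P, so revenue covers variable cost.
Profit = P·y − TC = 24·10 − 288 = -$48, a loss, but smaller than the $248 fixed cost the firm would lose by shutting down.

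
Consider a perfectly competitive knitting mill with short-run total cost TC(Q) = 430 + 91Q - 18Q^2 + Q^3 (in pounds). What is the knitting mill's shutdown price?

£10 per unit

The shutdown price is the minimum of AVC. VC = 91Q - 18Q^2 + Q^3, so AVC = 91 - 18Q + Q^2.
At the minimum of AVC, MC = AVC. MC = 91 - 36Q + 3Q^2; setting MC = AVC gives 2Q^2 - 18Q = 0, so Q = 9. min AVC = 10.
For P < £10 the firm produces nothing.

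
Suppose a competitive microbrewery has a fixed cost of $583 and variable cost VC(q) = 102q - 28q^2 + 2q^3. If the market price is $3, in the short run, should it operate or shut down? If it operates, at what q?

Shut down

From TC, MC = TC'(q) = 102 - 56q + 6q^2 and AVC = VC/q = 102 - 28q + 2q^2.
The AVC parabola has its vertex at q = 28/4 = 7, where AVC = 102 - 28·7 + 2·7^2 = $4.
With P < min AVC ($3 < $4), every unit sold adds to the loss.
Shutting down limits the loss to fixed cost, $583.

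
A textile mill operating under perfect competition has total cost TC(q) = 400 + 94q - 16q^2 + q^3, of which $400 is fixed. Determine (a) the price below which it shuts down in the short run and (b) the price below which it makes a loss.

Shutdown price = $30; break-even price = $74

Shutdown price = min AVC. AVC = 94 - 16q + q^2, with vertex at q = 8 and minimum $30.
ATC = 400/q + 94 - 16q + q^2. Setting dATC/dq = −400/q^2 − 16 + 2q = 0 gives q = 10 (since 2·10^3 − 16·10^2 = 400).
min ATC = 400/10 + 94 − 16·10 + 10^2 = $74. That is the break-even price.
For $30 ≤ P < $74 the firm produces at a loss; below $30 it shuts down.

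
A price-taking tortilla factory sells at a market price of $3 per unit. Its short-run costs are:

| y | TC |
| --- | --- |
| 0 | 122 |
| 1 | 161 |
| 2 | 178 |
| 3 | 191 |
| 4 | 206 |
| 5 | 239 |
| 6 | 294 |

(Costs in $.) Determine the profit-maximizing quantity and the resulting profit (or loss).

Compute π = P·y − TC at each output: y=0: -122; y=1: -158; y=2: -172; y=3: -182; y=4: -194; y=5: -224; y=6: -276.
Profit is highest at y = 0. Equivalently, the lowest AVC in the table is 84/4 ≈ $21 at y = 4, and P = $3 falls below it — price never covers variable cost, so the firm shuts down and loses only its fixed cost.

y = 0 (shut down); profit = -$122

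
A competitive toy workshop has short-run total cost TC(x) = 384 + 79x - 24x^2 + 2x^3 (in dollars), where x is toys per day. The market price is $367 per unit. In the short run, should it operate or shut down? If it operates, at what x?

Variable cost is VC = 79x - 24x^2 + 2x^3, so AVC = VC/x = 79 - 24x + 2x^2 and MC = dTC/dx = 79 - 48x + 6x^2.
The AVC parabola has its vertex at x = 24/4 = 6, where AVC = 79 - 24·6 + 2·6^2 = $7.
Since P = $367 ≥ min AVC = $7, price covers variable cost and the firm should produce.
Solving P = MC: -288 - 48x + 6x^2 = 0 ⇒ x = -4 or 12. On the upward-sloping branch, x* = 12.
Check: AVC at x = 12 is $79 ≤ P, so revenue covers variable cost.
Profit = P·x − TC = 367·12 − 1332 = $3072.

Produce at x = 12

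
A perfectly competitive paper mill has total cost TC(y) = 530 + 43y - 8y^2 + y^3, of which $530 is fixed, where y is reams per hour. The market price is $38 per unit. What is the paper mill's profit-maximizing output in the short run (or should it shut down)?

Produce at y = 5

Strip out fixed cost: VC = 43y - 8y^2 + y^3. Then AVC = 43 - 8y + y^2 and MC = 43 - 16y + 3y^2.
AVC hits its minimum where MC = AVC, at y = 4, giving min AVC = 43 - 8·4 + 4^2 = $27.
Because $38 ≥ $27, revenue can cover variable cost; the firm operates.
P = MC gives 5 - 16y + 3y^2 = 0, with roots 1/3 and 5. Take the larger (rising MC): y* = 5.
Check: AVC at y = 5 is $28 ≤ P, so revenue covers variable cost.
Profit = P·y − TC = 38·5 − 670 = -$480, a loss, but smaller than the $530 fixed cost the firm would lose by shutting down.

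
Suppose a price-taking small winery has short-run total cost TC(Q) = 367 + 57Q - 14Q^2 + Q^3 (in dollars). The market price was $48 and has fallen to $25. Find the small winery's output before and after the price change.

AVC = 57 - 14Q + Q^2, minimized at Q = 7 where min AVC = $8. MC = 57 - 28Q + 3Q^2.
At P = $48 ≥ min AVC, set P = MC on the rising branch: Q = 9.
At P = $25 ≥ min AVC, set P = MC: Q = 8. The firm stays open but cuts output.

Output falls from 9 to 8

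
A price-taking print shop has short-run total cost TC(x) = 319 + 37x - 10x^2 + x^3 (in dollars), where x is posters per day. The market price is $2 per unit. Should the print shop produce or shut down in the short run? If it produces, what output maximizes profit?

Shut down

From TC, MC = TC'(x) = 37 - 20x + 3x^2 and AVC = VC/x = 37 - 10x + x^2.
AVC is minimized where dAVC/dx = -10 + 2x = 0, at x = 5; min AVC = 37 - 10·5 + 5^2 = $12.
With P < min AVC ($2 < $12), every unit sold adds to the loss.
The firm minimizes its loss by shutting down and losing only its fixed cost of $319.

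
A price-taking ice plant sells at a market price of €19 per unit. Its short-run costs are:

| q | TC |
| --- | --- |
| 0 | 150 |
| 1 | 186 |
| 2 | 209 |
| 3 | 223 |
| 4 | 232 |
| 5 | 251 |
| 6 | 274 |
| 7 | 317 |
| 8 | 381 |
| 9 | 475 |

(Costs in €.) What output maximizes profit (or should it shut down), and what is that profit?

Profit at each row (π = 19q − TC): q=0: -150; q=1: -167; q=2: -171; q=3: -166; q=4: -156; q=5: -156; q=6: -160; q=7: -184; q=8: -229; q=9: -304.
Profit is highest at q = 0. Equivalently, the lowest AVC in the table is 101/5 ≈ €20.20 at q = 5, and P = €19 falls below it — price never covers variable cost, so the firm shuts down and loses only its fixed cost.

q = 0 (shut down); profit = -€150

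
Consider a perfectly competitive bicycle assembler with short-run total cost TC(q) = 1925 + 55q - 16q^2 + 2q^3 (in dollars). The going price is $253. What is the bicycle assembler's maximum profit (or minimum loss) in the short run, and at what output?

AVC = 55 - 16q + 2q^2; min AVC = $23 at q = 4. Since P = $253 ≥ min AVC, the firm produces.
With MC = 55 - 32q + 6q^2, P = MC on the upward-sloping part at q* = 9.
TR = 253·9 = 2277. TC = 1925 + 657 = 2582. Profit = 2277 − 2582 = -$305.
That loss of $305 beats the $1925 the firm would lose by shutting down; producing recovers $1620 of fixed cost.

Profit = -$305 at q = 9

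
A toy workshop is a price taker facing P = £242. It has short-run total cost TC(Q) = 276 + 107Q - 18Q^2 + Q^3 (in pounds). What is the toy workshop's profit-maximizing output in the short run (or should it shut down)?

Produce at Q = 15

From TC, MC = TC'(Q) = 107 - 36Q + 3Q^2 and AVC = VC/Q = 107 - 18Q + Q^2.
AVC is minimized where dAVC/dQ = -18 + 2Q = 0, at Q = 9; min AVC = 107 - 18·9 + 9^2 = £26.
Because £242 ≥ £26, revenue can cover variable cost; the firm operates.
P = MC gives -135 - 36Q + 3Q^2 = 0, with roots -3 and 15. Take the larger (rising MC): Q* = 15.
Check: AVC at Q = 15 is £62 ≤ P, so revenue covers variable cost.
Profit = P·Q − TC = 242·15 − 1206 = £2424.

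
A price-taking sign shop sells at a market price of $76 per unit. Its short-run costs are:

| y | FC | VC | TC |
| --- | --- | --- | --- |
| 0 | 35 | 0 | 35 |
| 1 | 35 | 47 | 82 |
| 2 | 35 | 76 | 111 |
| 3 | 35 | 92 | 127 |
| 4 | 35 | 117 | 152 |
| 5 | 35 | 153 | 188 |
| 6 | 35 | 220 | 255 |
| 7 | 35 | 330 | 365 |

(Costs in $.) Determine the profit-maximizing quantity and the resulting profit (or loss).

y = 6; profit = $201

Profit at each row (π = 76y − TC): y=0: -35; y=1: -6; y=2: 41; y=3: 101; y=4: 152; y=5: 192; y=6: 201; y=7: 167.
Profit is maximized at y = 6. AVC there is 220/6 = $36.67 ≤ P, so producing beats shutting down (which would give -$35).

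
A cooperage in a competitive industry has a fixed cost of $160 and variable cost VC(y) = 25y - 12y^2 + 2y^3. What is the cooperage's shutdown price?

Short-run supply begins at min AVC. From VC = 25y - 12y^2 + 2y^3, AVC = 25 - 12y + 2y^2.
At the minimum of AVC, MC = AVC. MC = 25 - 24y + 6y^2; setting MC = AVC gives 4y^2 - 12y = 0, so y = 3. min AVC = 7.
The firm shuts down for any P below $7.

$7 per unit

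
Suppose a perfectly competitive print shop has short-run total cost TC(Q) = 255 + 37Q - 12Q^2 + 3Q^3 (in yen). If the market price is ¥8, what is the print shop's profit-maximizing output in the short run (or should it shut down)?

Strip out fixed cost: VC = 37Q - 12Q^2 + 3Q^3. Then AVC = 37 - 12Q + 3Q^2 and MC = 37 - 24Q + 9Q^2.
AVC hits its minimum where MC = AVC, at Q = 2, giving min AVC = 37 - 12·2 + 3·2^2 = ¥25.
P = ¥8 lies below min AVC = ¥25; no output level covers variable cost.
The firm minimizes its loss by shutting down and losing only its fixed cost of ¥255.

Shut down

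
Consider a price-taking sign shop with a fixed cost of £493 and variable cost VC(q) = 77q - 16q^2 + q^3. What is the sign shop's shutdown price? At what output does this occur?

Short-run supply begins at min AVC. From VC = 77q - 16q^2 + q^3, AVC = 77 - 16q + q^2.
dAVC/dq = -16 + 2q = 0 gives q = 8. min AVC = 77 - 16·8 + 8^2 = 13.
For P < £13 the firm produces nothing.

£13 per unit, at q = 8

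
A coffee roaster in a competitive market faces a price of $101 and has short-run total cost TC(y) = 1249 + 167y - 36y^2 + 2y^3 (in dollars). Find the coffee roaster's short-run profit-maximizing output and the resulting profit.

AVC = 167 - 36y + 2y^2 has its minimum $5 at y = 9; price $101 clears that bar, so the firm operates.
With MC = 167 - 72y + 6y^2, P = MC on the upward-sloping part at y* = 11.
TR = 101·11 = 1111. TC = 1249 + 143 = 1392. Profit = 1111 − 1392 = -$281.
By producing, the firm covers all variable cost plus $968 of fixed cost; shutting down would lose the full $1249.

Profit = -$281 at y = 11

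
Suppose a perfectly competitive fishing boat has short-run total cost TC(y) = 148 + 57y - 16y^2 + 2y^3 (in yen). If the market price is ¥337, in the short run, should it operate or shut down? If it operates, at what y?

Strip out fixed cost: VC = 57y - 16y^2 + 2y^3. Then AVC = 57 - 16y + 2y^2 and MC = 57 - 32y + 6y^2.
AVC is minimized where dAVC/dy = -16 + 4y = 0, at y = 4; min AVC = 57 - 16·4 + 2·4^2 = ¥25.
Because ¥337 ≥ ¥25, revenue can cover variable cost; the firm operates.
P = MC gives -280 - 32y + 6y^2 = 0, with roots -14/3 and 10. Take the larger (rising MC): y* = 10.
Check: AVC at y = 10 is ¥97 ≤ P, so revenue covers variable cost.
Profit = P·y − TC = 337·10 − 1118 = ¥2252.

Produce at y = 10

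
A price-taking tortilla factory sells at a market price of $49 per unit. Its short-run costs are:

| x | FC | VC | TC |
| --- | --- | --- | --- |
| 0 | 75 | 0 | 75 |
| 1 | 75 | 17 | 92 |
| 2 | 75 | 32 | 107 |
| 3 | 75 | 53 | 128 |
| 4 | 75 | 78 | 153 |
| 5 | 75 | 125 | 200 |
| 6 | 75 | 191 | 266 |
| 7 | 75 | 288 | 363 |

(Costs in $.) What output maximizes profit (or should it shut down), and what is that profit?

x = 5; profit = $45

Compute π = P·x − TC at each output: x=0: -75; x=1: -43; x=2: -9; x=3: 19; x=4: 43; x=5: 45; x=6: 28; x=7: -20.
Profit is maximized at x = 5. AVC there is 125/5 = $25 ≤ P, so producing beats shutting down (which would give -$75).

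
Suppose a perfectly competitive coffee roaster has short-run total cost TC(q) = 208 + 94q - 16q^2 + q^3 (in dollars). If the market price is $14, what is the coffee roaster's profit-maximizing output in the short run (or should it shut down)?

From TC, MC = TC'(q) = 94 - 32q + 3q^2 and AVC = VC/q = 94 - 16q + q^2.
The AVC parabola has its vertex at q = 16/2 = 8, where AVC = 94 - 16·8 + 8^2 = $30.
Since P = $14 < min AVC = $30, price fails to cover variable cost at any output.
The firm minimizes its loss by shutting down and losing only its fixed cost of $208.

Shut down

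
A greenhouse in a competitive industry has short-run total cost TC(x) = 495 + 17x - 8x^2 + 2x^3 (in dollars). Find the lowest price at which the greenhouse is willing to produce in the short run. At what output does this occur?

Short-run supply begins at min AVC. From VC = 17x - 8x^2 + 2x^3, AVC = 17 - 8x + 2x^2.
At the minimum of AVC, MC = AVC. MC = 17 - 16x + 6x^2; setting MC = AVC gives 4x^2 - 8x = 0, so x = 2. min AVC = 9.
For P < $9 the firm produces nothing.

$9 per unit, at x = 2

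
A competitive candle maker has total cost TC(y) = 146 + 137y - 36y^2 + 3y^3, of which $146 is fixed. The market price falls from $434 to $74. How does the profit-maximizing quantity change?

Output falls from 11 to 7

AVC = 137 - 36y + 3y^2, minimized at y = 6 where min AVC = $29. MC = 137 - 72y + 9y^2.
At P = $434 ≥ min AVC, set P = MC on the rising branch: y = 11.
At P = $74 ≥ min AVC, set P = MC: y = 7. The firm stays open but cuts output.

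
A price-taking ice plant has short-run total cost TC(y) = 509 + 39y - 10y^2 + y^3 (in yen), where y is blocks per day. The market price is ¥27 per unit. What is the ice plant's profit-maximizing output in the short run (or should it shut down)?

Produce at y = 6

Variable cost is VC = 39y - 10y^2 + y^3, so AVC = VC/y = 39 - 10y + y^2 and MC = dTC/dy = 39 - 20y + 3y^2.
AVC is minimized where dAVC/dy = -10 + 2y = 0, at y = 5; min AVC = 39 - 10·5 + 5^2 = ¥14.
Because ¥27 ≥ ¥14, revenue can cover variable cost; the firm operates.
Set P = MC: 27 = 39 - 20y + 3y^2 → 12 - 20y + 3y^2 = 0. The roots are y = 2/3 and y = 6; the profit-maximizing output is on the rising part of MC, so y* = 6.
Check: AVC at y = 6 is ¥15 ≤ P, so revenue covers variable cost.
Profit = P·y − TC = 27·6 − 599 = -¥437, a loss, but smaller than the ¥509 fixed cost the firm would lose by shutting down.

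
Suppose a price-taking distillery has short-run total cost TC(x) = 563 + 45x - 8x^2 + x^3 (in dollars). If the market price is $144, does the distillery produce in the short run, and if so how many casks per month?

Produce at x = 9

Strip out fixed cost: VC = 45x - 8x^2 + x^3. Then AVC = 45 - 8x + x^2 and MC = 45 - 16x + 3x^2.
The AVC parabola has its vertex at x = 8/2 = 4, where AVC = 45 - 8·4 + 4^2 = $29.
Since P = $144 ≥ min AVC = $29, price covers variable cost and the firm should produce.
Solving P = MC: -99 - 16x + 3x^2 = 0 ⇒ x = -11/3 or 9. On the upward-sloping branch, x* = 9.
Check: AVC at x = 9 is $54 ≤ P, so revenue covers variable cost.
Profit = P·x − TC = 144·9 − 1049 = $247.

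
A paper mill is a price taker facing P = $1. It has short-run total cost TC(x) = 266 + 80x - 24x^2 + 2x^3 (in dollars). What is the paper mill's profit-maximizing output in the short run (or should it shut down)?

Strip out fixed cost: VC = 80x - 24x^2 + 2x^3. Then AVC = 80 - 24x + 2x^2 and MC = 80 - 48x + 6x^2.
AVC is minimized where dAVC/dx = -24 + 4x = 0, at x = 6; min AVC = 80 - 24·6 + 2·6^2 = $8.
P = $1 lies below min AVC = $8; no output level covers variable cost.
The firm minimizes its loss by shutting down and losing only its fixed cost of $266.

Shut down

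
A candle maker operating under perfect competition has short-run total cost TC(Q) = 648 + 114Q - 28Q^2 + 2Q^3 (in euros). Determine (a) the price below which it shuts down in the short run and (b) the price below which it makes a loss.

AVC = 114 - 28Q + 2Q^2; minimized at Q = 7, giving min AVC = €16. That is the shutdown price.
ATC = 648/Q + 114 - 28Q + 2Q^2. Setting dATC/dQ = −648/Q^2 − 28 + 4Q = 0 gives Q = 9 (since 4·9^3 − 28·9^2 = 648).
min ATC = 648/9 + 114 − 28·9 + 2·9^2 = €96. That is the break-even price.
For €16 ≤ P < €96 the firm produces at a loss; below €16 it shuts down.

Shutdown price = €16; break-even price = €96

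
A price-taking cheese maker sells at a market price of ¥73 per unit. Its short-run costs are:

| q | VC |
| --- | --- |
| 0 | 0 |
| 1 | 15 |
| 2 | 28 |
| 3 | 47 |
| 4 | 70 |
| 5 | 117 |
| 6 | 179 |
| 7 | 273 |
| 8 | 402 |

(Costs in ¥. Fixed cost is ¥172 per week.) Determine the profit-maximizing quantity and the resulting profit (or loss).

q = 6; profit = ¥87

Compute π = P·q − TC at each output: q=0: -172; q=1: -114; q=2: -54; q=3: 0; q=4: 50; q=5: 76; q=6: 87; q=7: 66; q=8: 10.
Profit is maximized at q = 6. AVC there is 179/6 = ¥29.83 ≤ P, so producing beats shutting down (which would give -¥172).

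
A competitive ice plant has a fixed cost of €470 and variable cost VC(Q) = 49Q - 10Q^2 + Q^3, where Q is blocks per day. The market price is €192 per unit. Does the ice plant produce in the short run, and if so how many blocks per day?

Produce at Q = 11

From TC, MC = TC'(Q) = 49 - 20Q + 3Q^2 and AVC = VC/Q = 49 - 10Q + Q^2.
AVC is minimized where dAVC/dQ = -10 + 2Q = 0, at Q = 5; min AVC = 49 - 10·5 + 5^2 = €24.
Since P = €192 ≥ min AVC = €24, price covers variable cost and the firm should produce.
Set P = MC: 192 = 49 - 20Q + 3Q^2 → -143 - 20Q + 3Q^2 = 0. The roots are Q = -13/3 and Q = 11; the profit-maximizing output is on the rising part of MC, so Q* = 11.
Check: AVC at Q = 11 is €60 ≤ P, so revenue covers variable cost.
Profit = P·Q − TC = 192·11 − 1130 = €982.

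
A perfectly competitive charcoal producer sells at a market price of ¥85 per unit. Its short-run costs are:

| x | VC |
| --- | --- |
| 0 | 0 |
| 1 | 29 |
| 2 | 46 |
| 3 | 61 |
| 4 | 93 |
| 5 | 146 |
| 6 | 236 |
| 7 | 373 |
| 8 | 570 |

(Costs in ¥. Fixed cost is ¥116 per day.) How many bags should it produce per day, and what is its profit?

Profit at each row (π = 85x − TC): x=0: -116; x=1: -60; x=2: 8; x=3: 78; x=4: 131; x=5: 163; x=6: 158; x=7: 106; x=8: -6.
Profit is maximized at x = 5. AVC there is 146/5 = ¥29.20 ≤ P, so producing beats shutting down (which would give -¥116).

x = 5; profit = ¥163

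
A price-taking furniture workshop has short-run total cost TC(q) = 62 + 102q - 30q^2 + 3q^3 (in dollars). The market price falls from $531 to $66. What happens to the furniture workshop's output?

AVC = 102 - 30q + 3q^2, minimized at q = 5 where min AVC = $27. MC = 102 - 60q + 9q^2.
At P = $531 ≥ min AVC, set P = MC on the rising branch: q = 11.
At P = $66 ≥ min AVC, set P = MC: q = 6. The firm stays open but cuts output.

Output falls from 11 to 6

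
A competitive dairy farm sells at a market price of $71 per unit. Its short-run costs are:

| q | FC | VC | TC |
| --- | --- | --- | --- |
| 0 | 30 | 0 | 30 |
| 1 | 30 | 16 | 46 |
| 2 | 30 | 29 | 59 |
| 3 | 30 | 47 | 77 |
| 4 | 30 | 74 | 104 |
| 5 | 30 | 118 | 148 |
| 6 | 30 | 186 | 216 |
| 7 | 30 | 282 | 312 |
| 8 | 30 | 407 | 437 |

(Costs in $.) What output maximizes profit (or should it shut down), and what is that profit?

Compute π = P·q − TC at each output: q=0: -30; q=1: 25; q=2: 83; q=3: 136; q=4: 180; q=5: 207; q=6: 210; q=7: 185; q=8: 131.
Profit is maximized at q = 6. AVC there is 186/6 = $31 ≤ P, so producing beats shutting down (which would give -$30).

q = 6; profit = $210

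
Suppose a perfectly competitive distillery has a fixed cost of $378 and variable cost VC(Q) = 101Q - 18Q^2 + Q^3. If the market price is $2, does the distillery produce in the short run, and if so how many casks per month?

Variable cost is VC = 101Q - 18Q^2 + Q^3, so AVC = VC/Q = 101 - 18Q + Q^2 and MC = dTC/dQ = 101 - 36Q + 3Q^2.
AVC hits its minimum where MC = AVC, at Q = 9, giving min AVC = 101 - 18·9 + 9^2 = $20.
Since P = $2 < min AVC = $20, price fails to cover variable cost at any output.
Best response: produce nothing and absorb the $378 fixed cost.

Shut down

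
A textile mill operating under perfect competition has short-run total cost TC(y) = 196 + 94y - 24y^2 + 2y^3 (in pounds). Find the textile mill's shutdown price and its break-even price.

AVC = 94 - 24y + 2y^2; minimized at y = 6, giving min AVC = £22. That is the shutdown price.
ATC = 196/y + 94 - 24y + 2y^2. Setting dATC/dy = −196/y^2 − 24 + 4y = 0 gives y = 7 (since 4·7^3 − 24·7^2 = 196).
min ATC = 196/7 + 94 − 24·7 + 2·7^2 = £52. That is the break-even price.
Between these two prices the firm operates at a loss; above £52 it earns a profit.

Shutdown price = £22; break-even price = £52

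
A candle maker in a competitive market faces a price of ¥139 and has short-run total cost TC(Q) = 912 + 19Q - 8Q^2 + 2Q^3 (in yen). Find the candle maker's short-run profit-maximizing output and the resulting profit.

Profit = -¥336 at Q = 6

AVC = 19 - 8Q + 2Q^2; min AVC = ¥11 at Q = 2. Since P = ¥139 ≥ min AVC, the firm produces.
With MC = 19 - 16Q + 6Q^2, P = MC on the upward-sloping part at Q* = 6.
TR = 139·6 = 834. TC = 912 + 258 = 1170. Profit = 834 − 1170 = -¥336.
That loss of ¥336 beats the ¥912 the firm would lose by shutting down; producing recovers ¥576 of fixed cost.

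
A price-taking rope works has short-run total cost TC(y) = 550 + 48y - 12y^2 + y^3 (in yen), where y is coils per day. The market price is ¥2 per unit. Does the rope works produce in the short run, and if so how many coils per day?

From TC, MC = TC'(y) = 48 - 24y + 3y^2 and AVC = VC/y = 48 - 12y + y^2.
AVC is minimized where dAVC/dy = -12 + 2y = 0, at y = 6; min AVC = 48 - 12·6 + 6^2 = ¥12.
With P < min AVC (¥2 < ¥12), every unit sold adds to the loss.
Shutting down limits the loss to fixed cost, ¥550.

Shut down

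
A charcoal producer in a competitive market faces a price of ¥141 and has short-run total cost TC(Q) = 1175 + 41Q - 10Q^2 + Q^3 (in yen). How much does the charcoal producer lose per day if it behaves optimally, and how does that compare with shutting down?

AVC = 41 - 10Q + Q^2 has its minimum ¥16 at Q = 5; price ¥141 clears that bar, so the firm operates.
With MC = 41 - 20Q + 3Q^2, P = MC on the upward-sloping part at Q* = 10.
TR = 141·10 = 1410. TC = 1175 + 410 = 1585. Profit = 1410 − 1585 = -¥175.
Shutting down would mean losing the fixed cost of ¥1175, so operating at a loss of ¥175 is better by ¥1000.

Profit = -¥175 at Q = 10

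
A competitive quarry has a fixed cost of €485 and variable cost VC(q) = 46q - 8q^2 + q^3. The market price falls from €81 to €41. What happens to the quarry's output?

Output falls from 7 to 5

MC = 46 - 16q + 3q^2; the shutdown threshold is min AVC = €30 (at q = 4).
With P = €81 above the shutdown price, P = MC gives q = 7.
At P = €41 ≥ min AVC, set P = MC: q = 5. The firm stays open but cuts output.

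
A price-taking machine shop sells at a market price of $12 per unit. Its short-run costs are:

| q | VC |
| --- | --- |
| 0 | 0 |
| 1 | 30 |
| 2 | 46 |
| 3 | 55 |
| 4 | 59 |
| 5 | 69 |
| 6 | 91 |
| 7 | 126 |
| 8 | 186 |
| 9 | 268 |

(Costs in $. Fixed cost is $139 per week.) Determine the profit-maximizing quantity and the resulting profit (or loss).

q = 0 (shut down); profit = -$139

Tabulate TR − TC: q=0: -139; q=1: -157; q=2: -161; q=3: -158; q=4: -150; q=5: -148; q=6: -158; q=7: -181; q=8: -229; q=9: -299.
Profit is highest at q = 0. Equivalently, the lowest AVC in the table is 69/5 ≈ $13.80 at q = 5, and P = $12 falls below it — price never covers variable cost, so the firm shuts down and loses only its fixed cost.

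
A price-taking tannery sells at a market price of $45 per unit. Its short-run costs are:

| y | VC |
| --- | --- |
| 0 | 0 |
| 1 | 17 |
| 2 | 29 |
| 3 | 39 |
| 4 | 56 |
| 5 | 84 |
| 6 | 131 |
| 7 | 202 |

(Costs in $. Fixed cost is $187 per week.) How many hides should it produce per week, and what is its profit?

y = 5; profit = -$46

Tabulate TR − TC: y=0: -187; y=1: -159; y=2: -126; y=3: -91; y=4: -63; y=5: -46; y=6: -48; y=7: -74.
Profit is maximized at y = 5. AVC there is 84/5 = $16.80 ≤ P, so producing beats shutting down (which would give -$187).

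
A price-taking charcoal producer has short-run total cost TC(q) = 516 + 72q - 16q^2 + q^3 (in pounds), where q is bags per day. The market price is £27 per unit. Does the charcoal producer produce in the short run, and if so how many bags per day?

From TC, MC = TC'(q) = 72 - 32q + 3q^2 and AVC = VC/q = 72 - 16q + q^2.
AVC hits its minimum where MC = AVC, at q = 8, giving min AVC = 72 - 16·8 + 8^2 = £8.
Since P = £27 ≥ min AVC = £8, price covers variable cost and the firm should produce.
Set P = MC: 27 = 72 - 32q + 3q^2 → 45 - 32q + 3q^2 = 0. The roots are q = 5/3 and q = 9; the profit-maximizing output is on the rising part of MC, so q* = 9.
Check: AVC at q = 9 is £9 ≤ P, so revenue covers variable cost.
Profit = P·q − TC = 27·9 − 597 = -£354, a loss, but smaller than the £516 fixed cost the firm would lose by shutting down.

Produce at q = 9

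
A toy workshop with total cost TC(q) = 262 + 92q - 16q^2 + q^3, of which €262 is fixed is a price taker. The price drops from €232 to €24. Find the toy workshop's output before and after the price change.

AVC = 92 - 16q + q^2, minimized at q = 8 where min AVC = €28. MC = 92 - 32q + 3q^2.
At P = €232 ≥ min AVC, set P = MC on the rising branch: q = 14.
At P = €24 < min AVC = €28, price no longer covers variable cost at any output, so the firm shuts down: q = 0.

Output falls from 14 to 0 (the firm shuts down)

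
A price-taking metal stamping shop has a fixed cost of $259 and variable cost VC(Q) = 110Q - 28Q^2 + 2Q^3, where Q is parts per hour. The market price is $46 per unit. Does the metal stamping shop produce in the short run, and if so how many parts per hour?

From TC, MC = TC'(Q) = 110 - 56Q + 6Q^2 and AVC = VC/Q = 110 - 28Q + 2Q^2.
AVC is minimized where dAVC/dQ = -28 + 4Q = 0, at Q = 7; min AVC = 110 - 28·7 + 2·7^2 = $12.
Because $46 ≥ $12, revenue can cover variable cost; the firm operates.
P = MC gives 64 - 56Q + 6Q^2 = 0, with roots 4/3 and 8. Take the larger (rising MC): Q* = 8.
Check: AVC at Q = 8 is $14 ≤ P, so revenue covers variable cost.
Profit = P·Q − TC = 46·8 − 371 = -$3, a loss, but smaller than the $259 fixed cost the firm would lose by shutting down.

Produce at Q = 8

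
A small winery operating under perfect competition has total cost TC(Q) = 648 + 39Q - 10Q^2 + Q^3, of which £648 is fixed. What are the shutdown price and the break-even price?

Shutdown price = min AVC. AVC = 39 - 10Q + Q^2, with vertex at Q = 5 and minimum £14.
ATC = 648/Q + 39 - 10Q + Q^2. Setting dATC/dQ = −648/Q^2 − 10 + 2Q = 0 gives Q = 9 (since 2·9^3 − 10·9^2 = 648).
min ATC = 648/9 + 39 − 10·9 + 9^2 = £102. That is the break-even price.
Between these two prices the firm operates at a loss; above £102 it earns a profit.

Shutdown price = £14; break-even price = £102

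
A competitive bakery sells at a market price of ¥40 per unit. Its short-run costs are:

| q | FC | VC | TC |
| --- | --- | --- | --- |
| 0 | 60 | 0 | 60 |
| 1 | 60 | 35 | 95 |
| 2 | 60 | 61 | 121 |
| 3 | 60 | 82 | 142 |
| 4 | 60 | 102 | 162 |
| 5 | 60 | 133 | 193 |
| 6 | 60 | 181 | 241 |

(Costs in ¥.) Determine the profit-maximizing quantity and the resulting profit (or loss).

q = 5; profit = ¥7

Profit at each row (π = 40q − TC): q=0: -60; q=1: -55; q=2: -41; q=3: -22; q=4: -2; q=5: 7; q=6: -1.
Profit is maximized at q = 5. AVC there is 133/5 = ¥26.60 ≤ P, so producing beats shutting down (which would give -¥60).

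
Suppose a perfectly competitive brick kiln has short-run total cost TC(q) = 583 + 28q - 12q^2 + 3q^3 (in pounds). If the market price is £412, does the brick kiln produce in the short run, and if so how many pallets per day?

Produce at q = 8

Variable cost is VC = 28q - 12q^2 + 3q^3, so AVC = VC/q = 28 - 12q + 3q^2 and MC = dTC/dq = 28 - 24q + 9q^2.
AVC hits its minimum where MC = AVC, at q = 2, giving min AVC = 28 - 12·2 + 3·2^2 = £16.
Because £412 ≥ £16, revenue can cover variable cost; the firm operates.
P = MC gives -384 - 24q + 9q^2 = 0, with roots -16/3 and 8. Take the larger (rising MC): q* = 8.
Check: AVC at q = 8 is £124 ≤ P, so revenue covers variable cost.
Profit = P·q − TC = 412·8 − 1575 = £1721.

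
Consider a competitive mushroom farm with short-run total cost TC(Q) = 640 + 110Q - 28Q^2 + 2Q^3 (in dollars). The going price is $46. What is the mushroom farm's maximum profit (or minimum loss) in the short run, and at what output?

AVC = 110 - 28Q + 2Q^2 has its minimum $12 at Q = 7; price $46 clears that bar, so the firm operates.
With MC = 110 - 56Q + 6Q^2, P = MC on the upward-sloping part at Q* = 8.
TR = 46·8 = 368. TC = 640 + 112 = 752. Profit = 368 − 752 = -$384.
Shutting down would mean losing the fixed cost of $640, so operating at a loss of $384 is better by $256.

Profit = -$384 at Q = 8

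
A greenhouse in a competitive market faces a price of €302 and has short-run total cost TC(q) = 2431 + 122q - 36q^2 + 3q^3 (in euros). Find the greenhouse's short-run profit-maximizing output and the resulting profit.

Profit = -€31 at q = 10

AVC = 122 - 36q + 3q^2 has its minimum €14 at q = 6; price €302 clears that bar, so the firm operates.
MC = 122 - 72q + 9q^2. Setting P = MC and taking the root on the rising branch gives q* = 10.
TR = 302·10 = 3020. TC = 2431 + 620 = 3051. Profit = 3020 − 3051 = -€31.
Shutting down would mean losing the fixed cost of €2431, so operating at a loss of €31 is better by €2400.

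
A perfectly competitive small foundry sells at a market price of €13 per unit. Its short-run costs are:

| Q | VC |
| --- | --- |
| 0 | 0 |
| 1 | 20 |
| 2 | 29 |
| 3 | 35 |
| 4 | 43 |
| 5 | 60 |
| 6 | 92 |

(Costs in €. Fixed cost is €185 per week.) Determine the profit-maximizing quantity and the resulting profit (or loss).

Q = 4; profit = -€176

Tabulate TR − TC: Q=0: -185; Q=1: -192; Q=2: -188; Q=3: -181; Q=4: -176; Q=5: -180; Q=6: -199.
Profit is maximized at Q = 4. AVC there is 43/4 = €10.75 ≤ P, so producing beats shutting down (which would give -€185).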